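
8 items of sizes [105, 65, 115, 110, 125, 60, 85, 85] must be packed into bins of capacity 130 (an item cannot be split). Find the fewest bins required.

Total = 125 + 115 + 110 + 105 + 85 + 85 + 65 + 60 = 750.
Lower bound: ⌈750/130⌉ = 6 bins.
A packing using 7 bins:
  bin 1: 125 = 125
  bin 2: 115 = 115
  bin 3: 110 = 110
  bin 4: 105 = 105
  bin 5: 85 = 85
  bin 6: 85 = 85
  bin 7: 65 + 60 = 125
No arrangement into 6 bins stays within capacity, so 7 is optimal.

7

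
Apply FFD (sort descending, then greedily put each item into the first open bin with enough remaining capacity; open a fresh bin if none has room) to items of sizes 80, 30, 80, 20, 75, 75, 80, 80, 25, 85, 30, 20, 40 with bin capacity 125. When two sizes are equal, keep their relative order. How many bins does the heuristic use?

7

Sorted descending: 85, 80, 80, 80, 80, 75, 75, 40, 30, 30, 25, 20, 20.
  85 → bin 1 (new)  [load 85/125]
  80 → bin 2 (new)  [load 80/125]
  80 → bin 3 (new)  [load 80/125]
  80 → bin 4 (new)  [load 80/125]
  80 → bin 5 (new)  [load 80/125]
  75 → bin 6 (new)  [load 75/125]
  75 → bin 7 (new)  [load 75/125]
  40 → bin 1  [load 125/125]
  30 → bin 2  [load 110/125]
  30 → bin 3  [load 110/125]
  25 → bin 4  [load 105/125]
  20 → bin 4  [load 125/125]
  20 → bin 5  [load 100/125]
7 bins opened.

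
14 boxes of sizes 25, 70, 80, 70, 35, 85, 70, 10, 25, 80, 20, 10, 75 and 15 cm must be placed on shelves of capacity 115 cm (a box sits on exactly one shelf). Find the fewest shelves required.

7

Total = 85 + 80 + 80 + 75 + 70 + 70 + 70 + 35 + 25 + 25 + 20 + 15 + 10 + 10 = 670 cm.
Lower bound: ⌈670/115⌉ = 6 shelves.
Also, 7 boxes each exceed 115/2 cm, and no two of those can share a shelf, so at least 7 shelves are needed.
A packing using 7 shelves:
  shelf 1: 85 + 25 = 110
  shelf 2: 80 + 35 = 115
  shelf 3: 80 + 25 + 10 = 115
  shelf 4: 75 + 20 + 15 = 110
  shelf 5: 70 + 10 = 80
  shelf 6: 70 = 70
  shelf 7: 70 = 70
This matches the lower bound, so 7 is optimal.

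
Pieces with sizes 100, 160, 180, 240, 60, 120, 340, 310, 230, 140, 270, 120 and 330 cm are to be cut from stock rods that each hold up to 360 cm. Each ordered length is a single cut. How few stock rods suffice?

Total = 340 + 330 + 310 + 270 + 240 + 230 + 180 + 160 + 140 + 120 + 120 + 100 + 60 = 2600 cm.
Lower bound: ⌈2600/360⌉ = 8 stock rods.
A packing using 8 stock rods:
  stock rod 1: 340 = 340
  stock rod 2: 330 = 330
  stock rod 3: 310 = 310
  stock rod 4: 270 + 60 = 330
  stock rod 5: 240 + 120 = 360
  stock rod 6: 230 + 120 = 350
  stock rod 7: 180 + 160 = 340
  stock rod 8: 140 + 100 = 240
This matches the lower bound, so 8 is optimal.

8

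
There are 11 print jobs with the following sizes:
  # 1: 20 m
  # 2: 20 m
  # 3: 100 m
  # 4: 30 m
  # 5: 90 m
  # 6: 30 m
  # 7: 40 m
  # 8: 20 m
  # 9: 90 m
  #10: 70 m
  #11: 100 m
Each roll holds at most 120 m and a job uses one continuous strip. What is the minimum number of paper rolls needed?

Total = 100 + 100 + 90 + 90 + 70 + 40 + 30 + 30 + 20 + 20 + 20 = 610 m.
Lower bound: ⌈610/120⌉ = 6 paper rolls.
A packing using 6 paper rolls:
  roll 1: 100 + 20 = 120
  roll 2: 100 + 20 = 120
  roll 3: 90 + 30 = 120
  roll 4: 90 + 30 = 120
  roll 5: 70 + 40 = 110
  roll 6: 20 = 20
This matches the lower bound, so 6 is optimal.

6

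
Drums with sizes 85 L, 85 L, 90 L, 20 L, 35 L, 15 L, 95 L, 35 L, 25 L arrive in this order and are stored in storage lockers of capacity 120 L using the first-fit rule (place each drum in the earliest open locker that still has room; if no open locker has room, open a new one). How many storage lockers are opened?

5

  85 → locker 1 (new)  [load 85/120]
  85 → locker 2 (new)  [load 85/120]
  90 → locker 3 (new)  [load 90/120]
  20 → locker 1  [load 105/120]
  35 → locker 2  [load 120/120]
  15 → locker 1  [load 120/120]
  95 → locker 4 (new)  [load 95/120]
  35 → locker 5 (new)  [load 35/120]
  25 → locker 3  [load 115/120]
5 storage lockers opened.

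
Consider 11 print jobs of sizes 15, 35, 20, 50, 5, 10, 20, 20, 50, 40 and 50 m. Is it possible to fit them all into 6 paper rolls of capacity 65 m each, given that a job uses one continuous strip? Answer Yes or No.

Yes

A valid assignment using 6 paper rolls:
  roll 1: 50 + 15 = 65
  roll 2: 50 + 10 + 5 = 65
  roll 3: 50 = 50
  roll 4: 40 + 20 = 60
  roll 5: 35 + 20 = 55
  roll 6: 20 = 20
Every load is within 65 m, so 6 paper rolls suffice.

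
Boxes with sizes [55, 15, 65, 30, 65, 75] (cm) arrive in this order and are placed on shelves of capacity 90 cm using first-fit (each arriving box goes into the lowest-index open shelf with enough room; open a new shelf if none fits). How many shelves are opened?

  55 → shelf 1 (new)  [load 55/90]
  15 → shelf 1  [load 70/90]
  65 → shelf 2 (new)  [load 65/90]
  30 → shelf 3 (new)  [load 30/90]
  65 → shelf 4 (new)  [load 65/90]
  75 → shelf 5 (new)  [load 75/90]
5 shelves opened.

5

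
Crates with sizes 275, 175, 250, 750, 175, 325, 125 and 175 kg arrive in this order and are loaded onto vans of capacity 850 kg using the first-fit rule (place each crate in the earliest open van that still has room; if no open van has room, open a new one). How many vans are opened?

  275 → van 1 (new)  [load 275/850]
  175 → van 1  [load 450/850]
  250 → van 1  [load 700/850]
  750 → van 2 (new)  [load 750/850]
  175 → van 3 (new)  [load 175/850]
  325 → van 3  [load 500/850]
  125 → van 1  [load 825/850]
  175 → van 3  [load 675/850]
3 vans opened.

3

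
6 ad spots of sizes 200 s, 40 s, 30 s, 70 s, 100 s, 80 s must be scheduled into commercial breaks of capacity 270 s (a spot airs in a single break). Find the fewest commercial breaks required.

Total = 200 + 100 + 80 + 70 + 40 + 30 = 520 s.
Lower bound: ⌈520/270⌉ = 2 commercial breaks.
A packing using 2 commercial breaks:
  break 1: 200 + 70 = 270
  break 2: 100 + 80 + 40 + 30 = 250
This matches the lower bound, so 2 is optimal.

2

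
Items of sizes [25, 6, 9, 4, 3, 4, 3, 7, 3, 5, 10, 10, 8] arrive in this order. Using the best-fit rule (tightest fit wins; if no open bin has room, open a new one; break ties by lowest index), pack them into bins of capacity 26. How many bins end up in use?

4

  25 → bin 1 (new)  [load 25/26]
  6 → bin 2 (new)  [load 6/26]
  9 → bin 2  [load 15/26]
  4 → bin 2  [load 19/26]
  3 → bin 2  [load 22/26]
  4 → bin 2  [load 26/26]
  3 → bin 3 (new)  [load 3/26]
  7 → bin 3  [load 10/26]
  3 → bin 3  [load 13/26]
  5 → bin 3  [load 18/26]
  10 → bin 4 (new)  [load 10/26]
  10 → bin 4  [load 20/26]
  8 → bin 3  [load 26/26]
4 bins opened.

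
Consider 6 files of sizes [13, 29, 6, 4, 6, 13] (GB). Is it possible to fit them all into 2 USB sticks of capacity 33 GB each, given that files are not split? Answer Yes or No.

Total = 71 GB; ⌈71/33⌉ = 3.
At least 3 USB sticks are required, but only 2 are allowed.

No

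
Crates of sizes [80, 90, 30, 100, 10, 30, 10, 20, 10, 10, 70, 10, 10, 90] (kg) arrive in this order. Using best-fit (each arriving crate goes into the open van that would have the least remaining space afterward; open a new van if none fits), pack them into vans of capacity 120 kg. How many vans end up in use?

5

  80 → van 1 (new)  [load 80/120]
  90 → van 2 (new)  [load 90/120]
  30 → van 2  [load 120/120]
  100 → van 3 (new)  [load 100/120]
  10 → van 3  [load 110/120]
  30 → van 1  [load 110/120]
  10 → van 1  [load 120/120]
  20 → van 4 (new)  [load 20/120]
  10 → van 3  [load 120/120]
  10 → van 4  [load 30/120]
  70 → van 4  [load 100/120]
  10 → van 4  [load 110/120]
  10 → van 4  [load 120/120]
  90 → van 5 (new)  [load 90/120]
5 vans opened.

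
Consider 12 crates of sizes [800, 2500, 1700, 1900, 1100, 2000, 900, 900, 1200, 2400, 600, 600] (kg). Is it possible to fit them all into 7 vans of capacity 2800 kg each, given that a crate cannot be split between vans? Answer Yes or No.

A valid assignment using 7 vans:
  van 1: 2500 = 2500
  van 2: 2400 = 2400
  van 3: 2000 + 800 = 2800
  van 4: 1900 + 900 = 2800
  van 5: 1700 + 1100 = 2800
  van 6: 1200 + 900 + 600 = 2700
  van 7: 600 = 600
Every load is within 2800 kg, so 7 vans suffice.

Yes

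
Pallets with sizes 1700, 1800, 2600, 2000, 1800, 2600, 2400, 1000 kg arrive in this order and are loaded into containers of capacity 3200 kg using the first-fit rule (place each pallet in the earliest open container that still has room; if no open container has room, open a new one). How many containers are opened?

7

  1700 → container 1 (new)  [load 1700/3200]
  1800 → container 2 (new)  [load 1800/3200]
  2600 → container 3 (new)  [load 2600/3200]
  2000 → container 4 (new)  [load 2000/3200]
  1800 → container 5 (new)  [load 1800/3200]
  2600 → container 6 (new)  [load 2600/3200]
  2400 → container 7 (new)  [load 2400/3200]
  1000 → container 1  [load 2700/3200]
7 containers opened.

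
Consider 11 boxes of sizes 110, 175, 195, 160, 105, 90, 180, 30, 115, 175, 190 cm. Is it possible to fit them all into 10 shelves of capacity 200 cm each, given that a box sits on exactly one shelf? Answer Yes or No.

A valid assignment using 9 shelves:
  shelf 1: 195 = 195
  shelf 2: 190 = 190
  shelf 3: 180 = 180
  shelf 4: 175 = 175
  shelf 5: 175 = 175
  shelf 6: 160 + 30 = 190
  shelf 7: 115 = 115
  shelf 8: 110 + 90 = 200
  shelf 9: 105 = 105
That uses only 9 ≤ 10, so 10 shelves are enough.

Yes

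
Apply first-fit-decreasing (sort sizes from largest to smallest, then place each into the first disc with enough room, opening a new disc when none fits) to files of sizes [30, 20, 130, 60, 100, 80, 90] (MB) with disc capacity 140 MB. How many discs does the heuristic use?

4

Sorted descending: 130, 100, 90, 80, 60, 30, 20.
  130 → disc 1 (new)  [load 130/140]
  100 → disc 2 (new)  [load 100/140]
  90 → disc 3 (new)  [load 90/140]
  80 → disc 4 (new)  [load 80/140]
  60 → disc 4  [load 140/140]
  30 → disc 2  [load 130/140]
  20 → disc 3  [load 110/140]
4 discs opened.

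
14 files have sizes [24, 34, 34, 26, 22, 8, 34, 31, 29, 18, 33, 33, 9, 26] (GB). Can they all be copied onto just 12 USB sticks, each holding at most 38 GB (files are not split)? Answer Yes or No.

Yes

A valid assignment using 12 USB sticks:
  USB stick 1: 34 = 34
  USB stick 2: 34 = 34
  USB stick 3: 34 = 34
  USB stick 4: 33 = 33
  USB stick 5: 33 = 33
  USB stick 6: 31 = 31
  USB stick 7: 29 + 9 = 38
  USB stick 8: 26 + 8 = 34
  USB stick 9: 26 = 26
  USB stick 10: 24 = 24
  USB stick 11: 22 = 22
  USB stick 12: 18 = 18
Every load is within 38 GB, so 12 USB sticks suffice.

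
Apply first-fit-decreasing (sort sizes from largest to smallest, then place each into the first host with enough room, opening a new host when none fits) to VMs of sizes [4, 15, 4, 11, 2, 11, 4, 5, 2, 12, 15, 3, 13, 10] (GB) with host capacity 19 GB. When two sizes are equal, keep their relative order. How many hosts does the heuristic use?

7

Sorted descending: 15, 15, 13, 12, 11, 11, 10, 5, 4, 4, 4, 3, 2, 2.
  15 → host 1 (new)  [load 15/19]
  15 → host 2 (new)  [load 15/19]
  13 → host 3 (new)  [load 13/19]
  12 → host 4 (new)  [load 12/19]
  11 → host 5 (new)  [load 11/19]
  11 → host 6 (new)  [load 11/19]
  10 → host 7 (new)  [load 10/19]
  5 → host 3  [load 18/19]
  4 → host 1  [load 19/19]
  4 → host 2  [load 19/19]
  4 → host 4  [load 16/19]
  3 → host 4  [load 19/19]
  2 → host 5  [load 13/19]
  2 → host 5  [load 15/19]
7 hosts opened.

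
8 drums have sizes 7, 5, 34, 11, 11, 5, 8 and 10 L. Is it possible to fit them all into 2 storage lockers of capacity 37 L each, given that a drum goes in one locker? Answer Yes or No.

Total = 91 L; ⌈91/37⌉ = 3.
At least 3 storage lockers are required, but only 2 are allowed.

No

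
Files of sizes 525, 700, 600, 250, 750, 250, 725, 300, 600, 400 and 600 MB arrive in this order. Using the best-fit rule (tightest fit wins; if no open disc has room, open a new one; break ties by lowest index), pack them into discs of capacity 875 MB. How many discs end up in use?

8

  525 → disc 1 (new)  [load 525/875]
  700 → disc 2 (new)  [load 700/875]
  600 → disc 3 (new)  [load 600/875]
  250 → disc 3  [load 850/875]
  750 → disc 4 (new)  [load 750/875]
  250 → disc 1  [load 775/875]
  725 → disc 5 (new)  [load 725/875]
  300 → disc 6 (new)  [load 300/875]
  600 → disc 7 (new)  [load 600/875]
  400 → disc 6  [load 700/875]
  600 → disc 8 (new)  [load 600/875]
8 discs opened.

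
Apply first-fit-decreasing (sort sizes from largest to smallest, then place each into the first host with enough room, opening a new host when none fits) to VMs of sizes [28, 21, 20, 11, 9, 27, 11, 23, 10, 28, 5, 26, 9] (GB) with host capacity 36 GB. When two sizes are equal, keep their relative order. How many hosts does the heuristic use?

7

Sorted descending: 28, 28, 27, 26, 23, 21, 20, 11, 11, 10, 9, 9, 5.
  28 → host 1 (new)  [load 28/36]
  28 → host 2 (new)  [load 28/36]
  27 → host 3 (new)  [load 27/36]
  26 → host 4 (new)  [load 26/36]
  23 → host 5 (new)  [load 23/36]
  21 → host 6 (new)  [load 21/36]
  20 → host 7 (new)  [load 20/36]
  11 → host 5  [load 34/36]
  11 → host 6  [load 32/36]
  10 → host 4  [load 36/36]
  9 → host 3  [load 36/36]
  9 → host 7  [load 29/36]
  5 → host 1  [load 33/36]
7 hosts opened.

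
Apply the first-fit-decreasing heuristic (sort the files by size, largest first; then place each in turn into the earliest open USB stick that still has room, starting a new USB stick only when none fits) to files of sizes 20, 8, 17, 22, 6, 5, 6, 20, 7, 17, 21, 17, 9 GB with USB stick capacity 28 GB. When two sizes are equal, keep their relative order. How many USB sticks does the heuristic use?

Sorted descending: 22, 21, 20, 20, 17, 17, 17, 9, 8, 7, 6, 6, 5.
  22 → USB stick 1 (new)  [load 22/28]
  21 → USB stick 2 (new)  [load 21/28]
  20 → USB stick 3 (new)  [load 20/28]
  20 → USB stick 4 (new)  [load 20/28]
  17 → USB stick 5 (new)  [load 17/28]
  17 → USB stick 6 (new)  [load 17/28]
  17 → USB stick 7 (new)  [load 17/28]
  9 → USB stick 5  [load 26/28]
  8 → USB stick 3  [load 28/28]
  7 → USB stick 2  [load 28/28]
  6 → USB stick 1  [load 28/28]
  6 → USB stick 4  [load 26/28]
  5 → USB stick 6  [load 22/28]
7 USB sticks opened.

7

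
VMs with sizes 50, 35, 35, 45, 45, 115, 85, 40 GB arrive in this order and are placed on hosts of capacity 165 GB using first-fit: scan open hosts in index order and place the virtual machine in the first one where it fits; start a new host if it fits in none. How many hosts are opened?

3

  50 → host 1 (new)  [load 50/165]
  35 → host 1  [load 85/165]
  35 → host 1  [load 120/165]
  45 → host 1  [load 165/165]
  45 → host 2 (new)  [load 45/165]
  115 → host 2  [load 160/165]
  85 → host 3 (new)  [load 85/165]
  40 → host 3  [load 125/165]
3 hosts opened.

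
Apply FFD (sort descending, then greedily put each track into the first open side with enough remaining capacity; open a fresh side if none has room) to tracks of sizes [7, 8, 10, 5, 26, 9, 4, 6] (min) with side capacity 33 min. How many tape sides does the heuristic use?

3

Sorted descending: 26, 10, 9, 8, 7, 6, 5, 4.
  26 → side 1 (new)  [load 26/33]
  10 → side 2 (new)  [load 10/33]
  9 → side 2  [load 19/33]
  8 → side 2  [load 27/33]
  7 → side 1  [load 33/33]
  6 → side 2  [load 33/33]
  5 → side 3 (new)  [load 5/33]
  4 → side 3  [load 9/33]
3 tape sides opened.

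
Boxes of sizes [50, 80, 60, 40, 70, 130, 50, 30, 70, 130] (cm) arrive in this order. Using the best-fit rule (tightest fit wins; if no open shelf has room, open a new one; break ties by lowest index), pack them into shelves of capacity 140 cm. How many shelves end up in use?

6

  50 → shelf 1 (new)  [load 50/140]
  80 → shelf 1  [load 130/140]
  60 → shelf 2 (new)  [load 60/140]
  40 → shelf 2  [load 100/140]
  70 → shelf 3 (new)  [load 70/140]
  130 → shelf 4 (new)  [load 130/140]
  50 → shelf 3  [load 120/140]
  30 → shelf 2  [load 130/140]
  70 → shelf 5 (new)  [load 70/140]
  130 → shelf 6 (new)  [load 130/140]
6 shelves opened.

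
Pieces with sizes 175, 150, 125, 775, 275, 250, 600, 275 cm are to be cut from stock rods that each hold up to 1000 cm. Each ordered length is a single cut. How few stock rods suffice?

Total = 775 + 600 + 275 + 275 + 250 + 175 + 150 + 125 = 2625 cm.
Lower bound: ⌈2625/1000⌉ = 3 stock rods.
A packing using 3 stock rods:
  stock rod 1: 775 + 175 = 950
  stock rod 2: 600 + 275 + 125 = 1000
  stock rod 3: 275 + 250 + 150 = 675
This matches the lower bound, so 3 is optimal.

3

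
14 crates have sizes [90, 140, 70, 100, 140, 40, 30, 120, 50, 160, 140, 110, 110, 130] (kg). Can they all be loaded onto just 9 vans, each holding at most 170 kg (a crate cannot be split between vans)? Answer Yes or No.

No

Total = 1430 kg; ⌈1430/170⌉ = 9.
10 crates each exceed half the capacity and cannot share a van, forcing at least 10 vans.
At least 10 vans are required, but only 9 are allowed.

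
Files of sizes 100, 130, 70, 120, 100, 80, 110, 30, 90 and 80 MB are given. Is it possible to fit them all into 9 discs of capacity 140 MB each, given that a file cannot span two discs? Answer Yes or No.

A valid assignment using 9 discs:
  disc 1: 130 = 130
  disc 2: 120 = 120
  disc 3: 110 + 30 = 140
  disc 4: 100 = 100
  disc 5: 100 = 100
  disc 6: 90 = 90
  disc 7: 80 = 80
  disc 8: 80 = 80
  disc 9: 70 = 70
Every load is within 140 MB, so 9 discs suffice.

Yes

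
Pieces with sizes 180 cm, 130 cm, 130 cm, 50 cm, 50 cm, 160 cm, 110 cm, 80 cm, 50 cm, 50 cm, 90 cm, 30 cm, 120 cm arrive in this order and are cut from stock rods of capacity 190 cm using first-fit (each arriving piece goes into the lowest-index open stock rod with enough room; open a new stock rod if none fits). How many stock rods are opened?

7

  180 → stock rod 1 (new)  [load 180/190]
  130 → stock rod 2 (new)  [load 130/190]
  130 → stock rod 3 (new)  [load 130/190]
  50 → stock rod 2  [load 180/190]
  50 → stock rod 3  [load 180/190]
  160 → stock rod 4 (new)  [load 160/190]
  110 → stock rod 5 (new)  [load 110/190]
  80 → stock rod 5  [load 190/190]
  50 → stock rod 6 (new)  [load 50/190]
  50 → stock rod 6  [load 100/190]
  90 → stock rod 6  [load 190/190]
  30 → stock rod 4  [load 190/190]
  120 → stock rod 7 (new)  [load 120/190]
7 stock rods opened.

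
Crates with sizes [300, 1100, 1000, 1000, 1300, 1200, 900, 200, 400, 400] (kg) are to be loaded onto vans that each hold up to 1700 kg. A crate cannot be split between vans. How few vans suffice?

Total = 1300 + 1200 + 1100 + 1000 + 1000 + 900 + 400 + 400 + 300 + 200 = 7800 kg.
Lower bound: ⌈7800/1700⌉ = 5 vans.
Also, 6 crates each exceed 850 kg, and no two of those can share a van, so at least 6 vans are needed.
A packing using 6 vans:
  van 1: 1300 + 400 = 1700
  van 2: 1200 + 400 = 1600
  van 3: 1100 + 300 + 200 = 1600
  van 4: 1000 = 1000
  van 5: 1000 = 1000
  van 6: 900 = 900
This matches the lower bound, so 6 is optimal.

6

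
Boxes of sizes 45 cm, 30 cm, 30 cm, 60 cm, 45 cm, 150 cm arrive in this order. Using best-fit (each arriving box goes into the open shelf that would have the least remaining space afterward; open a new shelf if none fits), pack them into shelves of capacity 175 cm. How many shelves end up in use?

  45 → shelf 1 (new)  [load 45/175]
  30 → shelf 1  [load 75/175]
  30 → shelf 1  [load 105/175]
  60 → shelf 1  [load 165/175]
  45 → shelf 2 (new)  [load 45/175]
  150 → shelf 3 (new)  [load 150/175]
3 shelves opened.

3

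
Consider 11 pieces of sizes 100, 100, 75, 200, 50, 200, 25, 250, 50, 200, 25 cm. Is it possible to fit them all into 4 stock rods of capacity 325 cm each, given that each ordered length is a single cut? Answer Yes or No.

Yes

A valid assignment using 4 stock rods:
  stock rod 1: 250 + 75 = 325
  stock rod 2: 200 + 100 + 25 = 325
  stock rod 3: 200 + 100 + 25 = 325
  stock rod 4: 200 + 50 + 50 = 300
Every load is within 325 cm, so 4 stock rods suffice.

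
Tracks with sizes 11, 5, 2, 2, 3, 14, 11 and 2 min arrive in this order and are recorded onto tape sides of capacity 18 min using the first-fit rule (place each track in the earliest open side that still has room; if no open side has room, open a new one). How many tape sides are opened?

  11 → side 1 (new)  [load 11/18]
  5 → side 1  [load 16/18]
  2 → side 1  [load 18/18]
  2 → side 2 (new)  [load 2/18]
  3 → side 2  [load 5/18]
  14 → side 3 (new)  [load 14/18]
  11 → side 2  [load 16/18]
  2 → side 2  [load 18/18]
3 tape sides opened.

3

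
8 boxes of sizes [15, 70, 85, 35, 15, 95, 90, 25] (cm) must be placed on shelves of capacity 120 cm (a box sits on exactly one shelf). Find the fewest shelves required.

Total = 95 + 90 + 85 + 70 + 35 + 25 + 15 + 15 = 430 cm.
Lower bound: ⌈430/120⌉ = 4 shelves.
A packing using 4 shelves:
  shelf 1: 95 + 25 = 120
  shelf 2: 90 + 15 + 15 = 120
  shelf 3: 85 + 35 = 120
  shelf 4: 70 = 70
This matches the lower bound, so 4 is optimal.

4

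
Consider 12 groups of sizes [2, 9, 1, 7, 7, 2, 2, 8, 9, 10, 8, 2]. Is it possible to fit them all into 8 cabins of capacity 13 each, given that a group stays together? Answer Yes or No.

Yes

A valid assignment using 7 cabins:
  cabin 1: 10 + 2 + 1 = 13
  cabin 2: 9 + 2 + 2 = 13
  cabin 3: 9 + 2 = 11
  cabin 4: 8 = 8
  cabin 5: 8 = 8
  cabin 6: 7 = 7
  cabin 7: 7 = 7
That uses only 7 ≤ 8, so 8 cabins are enough.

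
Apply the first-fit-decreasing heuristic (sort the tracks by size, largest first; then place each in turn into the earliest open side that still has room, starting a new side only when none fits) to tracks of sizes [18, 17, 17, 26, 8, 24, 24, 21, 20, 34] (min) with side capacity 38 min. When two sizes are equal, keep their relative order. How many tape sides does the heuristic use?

7

Sorted descending: 34, 26, 24, 24, 21, 20, 18, 17, 17, 8.
  34 → side 1 (new)  [load 34/38]
  26 → side 2 (new)  [load 26/38]
  24 → side 3 (new)  [load 24/38]
  24 → side 4 (new)  [load 24/38]
  21 → side 5 (new)  [load 21/38]
  20 → side 6 (new)  [load 20/38]
  18 → side 6  [load 38/38]
  17 → side 5  [load 38/38]
  17 → side 7 (new)  [load 17/38]
  8 → side 2  [load 34/38]
7 tape sides opened.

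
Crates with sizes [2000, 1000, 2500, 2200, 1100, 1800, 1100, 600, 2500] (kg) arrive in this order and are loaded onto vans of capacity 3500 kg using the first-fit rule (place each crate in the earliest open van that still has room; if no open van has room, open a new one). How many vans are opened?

5

  2000 → van 1 (new)  [load 2000/3500]
  1000 → van 1  [load 3000/3500]
  2500 → van 2 (new)  [load 2500/3500]
  2200 → van 3 (new)  [load 2200/3500]
  1100 → van 3  [load 3300/3500]
  1800 → van 4 (new)  [load 1800/3500]
  1100 → van 4  [load 2900/3500]
  600 → van 2  [load 3100/3500]
  2500 → van 5 (new)  [load 2500/3500]
5 vans opened.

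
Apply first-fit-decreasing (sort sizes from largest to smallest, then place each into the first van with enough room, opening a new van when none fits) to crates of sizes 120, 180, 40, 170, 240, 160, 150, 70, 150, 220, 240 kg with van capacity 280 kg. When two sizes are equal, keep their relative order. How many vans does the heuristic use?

8

Sorted descending: 240, 240, 220, 180, 170, 160, 150, 150, 120, 70, 40.
  240 → van 1 (new)  [load 240/280]
  240 → van 2 (new)  [load 240/280]
  220 → van 3 (new)  [load 220/280]
  180 → van 4 (new)  [load 180/280]
  170 → van 5 (new)  [load 170/280]
  160 → van 6 (new)  [load 160/280]
  150 → van 7 (new)  [load 150/280]
  150 → van 8 (new)  [load 150/280]
  120 → van 6  [load 280/280]
  70 → van 4  [load 250/280]
  40 → van 1  [load 280/280]
8 vans opened.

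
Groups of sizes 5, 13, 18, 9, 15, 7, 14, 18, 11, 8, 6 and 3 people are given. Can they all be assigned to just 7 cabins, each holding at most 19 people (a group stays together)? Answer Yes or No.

A valid assignment using 7 cabins:
  cabin 1: 18 = 18
  cabin 2: 18 = 18
  cabin 3: 15 + 3 = 18
  cabin 4: 14 + 5 = 19
  cabin 5: 13 + 6 = 19
  cabin 6: 11 + 8 = 19
  cabin 7: 9 + 7 = 16
Every load is within 19 people, so 7 cabins suffice.

Yes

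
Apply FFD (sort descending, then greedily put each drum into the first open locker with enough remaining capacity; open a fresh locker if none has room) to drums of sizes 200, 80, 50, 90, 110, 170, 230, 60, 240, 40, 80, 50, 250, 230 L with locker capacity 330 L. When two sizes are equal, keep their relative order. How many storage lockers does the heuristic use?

Sorted descending: 250, 240, 230, 230, 200, 170, 110, 90, 80, 80, 60, 50, 50, 40.
  250 → locker 1 (new)  [load 250/330]
  240 → locker 2 (new)  [load 240/330]
  230 → locker 3 (new)  [load 230/330]
  230 → locker 4 (new)  [load 230/330]
  200 → locker 5 (new)  [load 200/330]
  170 → locker 6 (new)  [load 170/330]
  110 → locker 5  [load 310/330]
  90 → locker 2  [load 330/330]
  80 → locker 1  [load 330/330]
  80 → locker 3  [load 310/330]
  60 → locker 4  [load 290/330]
  50 → locker 6  [load 220/330]
  50 → locker 6  [load 270/330]
  40 → locker 4  [load 330/330]
6 storage lockers opened.

6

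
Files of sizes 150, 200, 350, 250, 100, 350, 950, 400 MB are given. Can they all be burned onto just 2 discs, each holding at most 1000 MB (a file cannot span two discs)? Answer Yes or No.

Total = 2750 MB; ⌈2750/1000⌉ = 3.
At least 3 discs are required, but only 2 are allowed.

No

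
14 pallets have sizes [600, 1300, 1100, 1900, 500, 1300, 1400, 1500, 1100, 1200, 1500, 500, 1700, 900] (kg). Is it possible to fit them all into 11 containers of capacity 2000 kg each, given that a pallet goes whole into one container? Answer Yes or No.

A valid assignment using 10 containers:
  container 1: 1900 = 1900
  container 2: 1700 = 1700
  container 3: 1500 + 500 = 2000
  container 4: 1500 + 500 = 2000
  container 5: 1400 + 600 = 2000
  container 6: 1300 = 1300
  container 7: 1300 = 1300
  container 8: 1200 = 1200
  container 9: 1100 + 900 = 2000
  container 10: 1100 = 1100
That uses only 10 ≤ 11, so 11 containers are enough.

Yes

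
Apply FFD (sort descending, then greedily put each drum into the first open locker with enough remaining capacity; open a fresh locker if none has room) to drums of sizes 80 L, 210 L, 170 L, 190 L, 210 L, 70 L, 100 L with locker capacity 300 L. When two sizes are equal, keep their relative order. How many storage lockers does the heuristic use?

Sorted descending: 210, 210, 190, 170, 100, 80, 70.
  210 → locker 1 (new)  [load 210/300]
  210 → locker 2 (new)  [load 210/300]
  190 → locker 3 (new)  [load 190/300]
  170 → locker 4 (new)  [load 170/300]
  100 → locker 3  [load 290/300]
  80 → locker 1  [load 290/300]
  70 → locker 2  [load 280/300]
4 storage lockers opened.

4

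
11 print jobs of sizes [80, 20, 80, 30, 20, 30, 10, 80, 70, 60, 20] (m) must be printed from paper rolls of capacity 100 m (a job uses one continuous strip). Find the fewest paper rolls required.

Total = 80 + 80 + 80 + 70 + 60 + 30 + 30 + 20 + 20 + 20 + 10 = 500 m.
Lower bound: ⌈500/100⌉ = 5 paper rolls.
A packing using 5 paper rolls:
  roll 1: 80 + 20 = 100
  roll 2: 80 + 20 = 100
  roll 3: 80 + 20 = 100
  roll 4: 70 + 30 = 100
  roll 5: 60 + 30 + 10 = 100
This matches the lower bound, so 5 is optimal.

5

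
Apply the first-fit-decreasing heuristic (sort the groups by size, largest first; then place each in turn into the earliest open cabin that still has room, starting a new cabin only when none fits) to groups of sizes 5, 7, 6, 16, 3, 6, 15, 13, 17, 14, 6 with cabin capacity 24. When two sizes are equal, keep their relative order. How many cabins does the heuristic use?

Sorted descending: 17, 16, 15, 14, 13, 7, 6, 6, 6, 5, 3.
  17 → cabin 1 (new)  [load 17/24]
  16 → cabin 2 (new)  [load 16/24]
  15 → cabin 3 (new)  [load 15/24]
  14 → cabin 4 (new)  [load 14/24]
  13 → cabin 5 (new)  [load 13/24]
  7 → cabin 1  [load 24/24]
  6 → cabin 2  [load 22/24]
  6 → cabin 3  [load 21/24]
  6 → cabin 4  [load 20/24]
  5 → cabin 5  [load 18/24]
  3 → cabin 3  [load 24/24]
5 cabins opened.

5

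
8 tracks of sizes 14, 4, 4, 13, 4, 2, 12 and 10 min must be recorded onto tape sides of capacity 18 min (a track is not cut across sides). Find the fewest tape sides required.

Total = 14 + 13 + 12 + 10 + 4 + 4 + 4 + 2 = 63 min.
Lower bound: ⌈63/18⌉ = 4 tape sides.
A packing using 4 tape sides:
  side 1: 14 + 4 = 18
  side 2: 13 + 4 = 17
  side 3: 12 + 4 + 2 = 18
  side 4: 10 = 10
This matches the lower bound, so 4 is optimal.

4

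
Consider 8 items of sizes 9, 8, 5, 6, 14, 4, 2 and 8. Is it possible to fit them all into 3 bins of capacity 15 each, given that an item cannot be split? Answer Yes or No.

Total = 56; ⌈56/15⌉ = 4.
At least 4 bins are required, but only 3 are allowed.

No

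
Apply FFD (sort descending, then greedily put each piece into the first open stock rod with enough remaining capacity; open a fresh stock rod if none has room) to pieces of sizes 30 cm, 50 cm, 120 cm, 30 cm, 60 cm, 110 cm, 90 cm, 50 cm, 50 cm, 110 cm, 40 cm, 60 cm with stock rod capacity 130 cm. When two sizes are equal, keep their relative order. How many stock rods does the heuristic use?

Sorted descending: 120, 110, 110, 90, 60, 60, 50, 50, 50, 40, 30, 30.
  120 → stock rod 1 (new)  [load 120/130]
  110 → stock rod 2 (new)  [load 110/130]
  110 → stock rod 3 (new)  [load 110/130]
  90 → stock rod 4 (new)  [load 90/130]
  60 → stock rod 5 (new)  [load 60/130]
  60 → stock rod 5  [load 120/130]
  50 → stock rod 6 (new)  [load 50/130]
  50 → stock rod 6  [load 100/130]
  50 → stock rod 7 (new)  [load 50/130]
  40 → stock rod 4  [load 130/130]
  30 → stock rod 6  [load 130/130]
  30 → stock rod 7  [load 80/130]
7 stock rods opened.

7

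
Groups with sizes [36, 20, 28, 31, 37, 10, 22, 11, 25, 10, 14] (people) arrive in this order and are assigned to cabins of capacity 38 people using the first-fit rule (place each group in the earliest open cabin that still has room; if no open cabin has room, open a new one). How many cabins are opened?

  36 → cabin 1 (new)  [load 36/38]
  20 → cabin 2 (new)  [load 20/38]
  28 → cabin 3 (new)  [load 28/38]
  31 → cabin 4 (new)  [load 31/38]
  37 → cabin 5 (new)  [load 37/38]
  10 → cabin 2  [load 30/38]
  22 → cabin 6 (new)  [load 22/38]
  11 → cabin 6  [load 33/38]
  25 → cabin 7 (new)  [load 25/38]
  10 → cabin 3  [load 38/38]
  14 → cabin 8 (new)  [load 14/38]
8 cabins opened.

8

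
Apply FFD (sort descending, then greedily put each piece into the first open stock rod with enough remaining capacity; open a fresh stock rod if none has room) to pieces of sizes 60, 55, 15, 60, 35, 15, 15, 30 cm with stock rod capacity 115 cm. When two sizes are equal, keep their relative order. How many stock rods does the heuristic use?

Sorted descending: 60, 60, 55, 35, 30, 15, 15, 15.
  60 → stock rod 1 (new)  [load 60/115]
  60 → stock rod 2 (new)  [load 60/115]
  55 → stock rod 1  [load 115/115]
  35 → stock rod 2  [load 95/115]
  30 → stock rod 3 (new)  [load 30/115]
  15 → stock rod 2  [load 110/115]
  15 → stock rod 3  [load 45/115]
  15 → stock rod 3  [load 60/115]
3 stock rods opened.

3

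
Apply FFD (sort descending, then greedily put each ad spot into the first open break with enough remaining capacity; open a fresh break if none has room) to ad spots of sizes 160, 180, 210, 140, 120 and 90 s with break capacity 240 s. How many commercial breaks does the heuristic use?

5

Sorted descending: 210, 180, 160, 140, 120, 90.
  210 → break 1 (new)  [load 210/240]
  180 → break 2 (new)  [load 180/240]
  160 → break 3 (new)  [load 160/240]
  140 → break 4 (new)  [load 140/240]
  120 → break 5 (new)  [load 120/240]
  90 → break 4  [load 230/240]
5 commercial breaks opened.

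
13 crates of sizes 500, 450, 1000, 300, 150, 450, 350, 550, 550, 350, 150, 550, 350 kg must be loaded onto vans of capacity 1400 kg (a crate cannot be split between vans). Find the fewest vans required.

Total = 1000 + 550 + 550 + 550 + 500 + 450 + 450 + 350 + 350 + 350 + 300 + 150 + 150 = 5700 kg.
Lower bound: ⌈5700/1400⌉ = 5 vans.
A packing using 5 vans:
  van 1: 1000 + 350 = 1350
  van 2: 550 + 550 + 300 = 1400
  van 3: 550 + 500 + 350 = 1400
  van 4: 450 + 450 + 350 + 150 = 1400
  van 5: 150 = 150
This matches the lower bound, so 5 is optimal.

5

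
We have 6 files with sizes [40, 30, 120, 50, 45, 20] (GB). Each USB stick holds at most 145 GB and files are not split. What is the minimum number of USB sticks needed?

3

Total = 120 + 50 + 45 + 40 + 30 + 20 = 305 GB.
Lower bound: ⌈305/145⌉ = 3 USB sticks.
A packing using 3 USB sticks:
  USB stick 1: 120 + 20 = 140
  USB stick 2: 50 + 45 + 40 = 135
  USB stick 3: 30 = 30
This matches the lower bound, so 3 is optimal.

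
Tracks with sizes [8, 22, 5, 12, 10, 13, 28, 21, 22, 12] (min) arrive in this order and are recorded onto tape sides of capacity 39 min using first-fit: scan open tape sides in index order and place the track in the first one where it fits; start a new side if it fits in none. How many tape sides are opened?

  8 → side 1 (new)  [load 8/39]
  22 → side 1  [load 30/39]
  5 → side 1  [load 35/39]
  12 → side 2 (new)  [load 12/39]
  10 → side 2  [load 22/39]
  13 → side 2  [load 35/39]
  28 → side 3 (new)  [load 28/39]
  21 → side 4 (new)  [load 21/39]
  22 → side 5 (new)  [load 22/39]
  12 → side 4  [load 33/39]
5 tape sides opened.

5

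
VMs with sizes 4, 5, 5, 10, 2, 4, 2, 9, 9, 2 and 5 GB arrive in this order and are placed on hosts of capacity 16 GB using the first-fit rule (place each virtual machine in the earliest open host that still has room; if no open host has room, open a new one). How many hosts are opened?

4

  4 → host 1 (new)  [load 4/16]
  5 → host 1  [load 9/16]
  5 → host 1  [load 14/16]
  10 → host 2 (new)  [load 10/16]
  2 → host 1  [load 16/16]
  4 → host 2  [load 14/16]
  2 → host 2  [load 16/16]
  9 → host 3 (new)  [load 9/16]
  9 → host 4 (new)  [load 9/16]
  2 → host 3  [load 11/16]
  5 → host 3  [load 16/16]
4 hosts opened.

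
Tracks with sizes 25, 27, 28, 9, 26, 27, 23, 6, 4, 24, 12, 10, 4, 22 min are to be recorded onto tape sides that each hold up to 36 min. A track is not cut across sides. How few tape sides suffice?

Total = 28 + 27 + 27 + 26 + 25 + 24 + 23 + 22 + 12 + 10 + 9 + 6 + 4 + 4 = 247 min.
Lower bound: ⌈247/36⌉ = 7 tape sides.
Also, 8 tracks each exceed 18 min, and no two of those can share a side, so at least 8 tape sides are needed.
A packing using 8 tape sides:
  side 1: 28 + 6 = 34
  side 2: 27 + 9 = 36
  side 3: 27 + 4 + 4 = 35
  side 4: 26 + 10 = 36
  side 5: 25 = 25
  side 6: 24 + 12 = 36
  side 7: 23 = 23
  side 8: 22 = 22
This matches the lower bound, so 8 is optimal.

8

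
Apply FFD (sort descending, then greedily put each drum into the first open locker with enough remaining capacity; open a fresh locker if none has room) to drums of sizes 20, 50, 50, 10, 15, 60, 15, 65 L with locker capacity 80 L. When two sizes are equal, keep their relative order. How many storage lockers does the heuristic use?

4

Sorted descending: 65, 60, 50, 50, 20, 15, 15, 10.
  65 → locker 1 (new)  [load 65/80]
  60 → locker 2 (new)  [load 60/80]
  50 → locker 3 (new)  [load 50/80]
  50 → locker 4 (new)  [load 50/80]
  20 → locker 2  [load 80/80]
  15 → locker 1  [load 80/80]
  15 → locker 3  [load 65/80]
  10 → locker 3  [load 75/80]
4 storage lockers opened.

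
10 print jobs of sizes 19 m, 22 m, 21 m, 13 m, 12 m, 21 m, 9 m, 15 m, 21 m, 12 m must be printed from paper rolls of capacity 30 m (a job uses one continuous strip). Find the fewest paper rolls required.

7

Total = 22 + 21 + 21 + 21 + 19 + 15 + 13 + 12 + 12 + 9 = 165 m.
Lower bound: ⌈165/30⌉ = 6 paper rolls.
A packing using 7 paper rolls:
  roll 1: 22 = 22
  roll 2: 21 + 9 = 30
  roll 3: 21 = 21
  roll 4: 21 = 21
  roll 5: 19 = 19
  roll 6: 15 + 13 = 28
  roll 7: 12 + 12 = 24
No arrangement into 6 paper rolls stays within capacity, so 7 is optimal.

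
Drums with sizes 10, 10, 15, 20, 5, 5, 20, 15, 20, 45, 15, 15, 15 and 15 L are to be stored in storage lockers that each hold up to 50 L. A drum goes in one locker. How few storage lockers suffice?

Total = 45 + 20 + 20 + 20 + 15 + 15 + 15 + 15 + 15 + 15 + 10 + 10 + 5 + 5 = 225 L.
Lower bound: ⌈225/50⌉ = 5 storage lockers.
A packing using 5 storage lockers:
  locker 1: 45 + 5 = 50
  locker 2: 20 + 20 + 10 = 50
  locker 3: 20 + 15 + 15 = 50
  locker 4: 15 + 15 + 15 + 5 = 50
  locker 5: 15 + 10 = 25
This matches the lower bound, so 5 is optimal.

5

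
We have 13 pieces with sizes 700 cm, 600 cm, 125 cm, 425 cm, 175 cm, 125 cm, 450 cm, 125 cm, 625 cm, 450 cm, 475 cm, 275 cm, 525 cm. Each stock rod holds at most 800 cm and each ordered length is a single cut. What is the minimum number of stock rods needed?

8

Total = 700 + 625 + 600 + 525 + 475 + 450 + 450 + 425 + 275 + 175 + 125 + 125 + 125 = 5075 cm.
Lower bound: ⌈5075/800⌉ = 7 stock rods.
Also, 8 pieces each exceed 400 cm, and no two of those can share a stock rod, so at least 8 stock rods are needed.
A packing using 8 stock rods:
  stock rod 1: 700 = 700
  stock rod 2: 625 + 175 = 800
  stock rod 3: 600 + 125 = 725
  stock rod 4: 525 + 275 = 800
  stock rod 5: 475 + 125 + 125 = 725
  stock rod 6: 450 = 450
  stock rod 7: 450 = 450
  stock rod 8: 425 = 425
This matches the lower bound, so 8 is optimal.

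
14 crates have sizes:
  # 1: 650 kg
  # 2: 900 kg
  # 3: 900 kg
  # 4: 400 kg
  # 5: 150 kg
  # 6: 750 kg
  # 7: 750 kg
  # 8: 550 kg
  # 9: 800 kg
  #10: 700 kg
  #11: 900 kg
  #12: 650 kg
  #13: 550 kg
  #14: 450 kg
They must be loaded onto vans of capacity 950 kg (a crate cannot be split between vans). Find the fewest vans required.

12

Total = 900 + 900 + 900 + 800 + 750 + 750 + 700 + 650 + 650 + 550 + 550 + 450 + 400 + 150 = 9100 kg.
Lower bound: ⌈9100/950⌉ = 10 vans.
Also, 11 crates each exceed 475 kg, and no two of those can share a van, so at least 11 vans are needed.
A packing using 12 vans:
  van 1: 900 = 900
  van 2: 900 = 900
  van 3: 900 = 900
  van 4: 800 + 150 = 950
  van 5: 750 = 750
  van 6: 750 = 750
  van 7: 700 = 700
  van 8: 650 = 650
  van 9: 650 = 650
  van 10: 550 + 400 = 950
  van 11: 550 = 550
  van 12: 450 = 450
No arrangement into 11 vans stays within capacity, so 12 is optimal.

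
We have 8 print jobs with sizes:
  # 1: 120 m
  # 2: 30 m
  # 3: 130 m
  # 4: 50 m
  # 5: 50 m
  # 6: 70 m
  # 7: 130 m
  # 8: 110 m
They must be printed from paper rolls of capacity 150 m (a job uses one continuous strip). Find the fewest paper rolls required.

6

Total = 130 + 130 + 120 + 110 + 70 + 50 + 50 + 30 = 690 m.
Lower bound: ⌈690/150⌉ = 5 paper rolls.
A packing using 6 paper rolls:
  roll 1: 130 = 130
  roll 2: 130 = 130
  roll 3: 120 + 30 = 150
  roll 4: 110 = 110
  roll 5: 70 + 50 = 120
  roll 6: 50 = 50
No arrangement into 5 paper rolls stays within capacity, so 6 is optimal.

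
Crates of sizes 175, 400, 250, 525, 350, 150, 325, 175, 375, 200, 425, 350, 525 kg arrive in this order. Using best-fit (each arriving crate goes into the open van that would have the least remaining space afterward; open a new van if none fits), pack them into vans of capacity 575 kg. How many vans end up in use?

8

  175 → van 1 (new)  [load 175/575]
  400 → van 1  [load 575/575]
  250 → van 2 (new)  [load 250/575]
  525 → van 3 (new)  [load 525/575]
  350 → van 4 (new)  [load 350/575]
  150 → van 4  [load 500/575]
  325 → van 2  [load 575/575]
  175 → van 5 (new)  [load 175/575]
  375 → van 5  [load 550/575]
  200 → van 6 (new)  [load 200/575]
  425 → van 7 (new)  [load 425/575]
  350 → van 6  [load 550/575]
  525 → van 8 (new)  [load 525/575]
8 vans opened.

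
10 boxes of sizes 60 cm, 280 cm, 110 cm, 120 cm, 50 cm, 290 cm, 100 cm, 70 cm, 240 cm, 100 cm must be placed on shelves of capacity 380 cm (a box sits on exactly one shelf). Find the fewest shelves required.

Total = 290 + 280 + 240 + 120 + 110 + 100 + 100 + 70 + 60 + 50 = 1420 cm.
Lower bound: ⌈1420/380⌉ = 4 shelves.
A packing using 4 shelves:
  shelf 1: 290 + 70 = 360
  shelf 2: 280 + 100 = 380
  shelf 3: 240 + 120 = 360
  shelf 4: 110 + 100 + 60 + 50 = 320
This matches the lower bound, so 4 is optimal.

4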